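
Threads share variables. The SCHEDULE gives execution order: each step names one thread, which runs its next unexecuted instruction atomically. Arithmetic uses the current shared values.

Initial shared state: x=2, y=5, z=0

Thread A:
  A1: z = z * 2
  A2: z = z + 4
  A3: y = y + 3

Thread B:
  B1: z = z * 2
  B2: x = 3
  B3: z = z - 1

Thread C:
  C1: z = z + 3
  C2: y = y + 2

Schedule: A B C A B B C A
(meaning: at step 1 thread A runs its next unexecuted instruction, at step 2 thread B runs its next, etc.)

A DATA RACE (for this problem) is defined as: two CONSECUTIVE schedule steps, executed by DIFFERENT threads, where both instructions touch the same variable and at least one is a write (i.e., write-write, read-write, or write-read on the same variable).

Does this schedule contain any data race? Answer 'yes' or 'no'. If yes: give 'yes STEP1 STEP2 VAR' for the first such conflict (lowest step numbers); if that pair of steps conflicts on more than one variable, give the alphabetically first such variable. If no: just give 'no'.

Answer: yes 1 2 z

Derivation:
Steps 1,2: A(z = z * 2) vs B(z = z * 2). RACE on z (W-W).
Steps 2,3: B(z = z * 2) vs C(z = z + 3). RACE on z (W-W).
Steps 3,4: C(z = z + 3) vs A(z = z + 4). RACE on z (W-W).
Steps 4,5: A(r=z,w=z) vs B(r=-,w=x). No conflict.
Steps 5,6: same thread (B). No race.
Steps 6,7: B(r=z,w=z) vs C(r=y,w=y). No conflict.
Steps 7,8: C(y = y + 2) vs A(y = y + 3). RACE on y (W-W).
First conflict at steps 1,2.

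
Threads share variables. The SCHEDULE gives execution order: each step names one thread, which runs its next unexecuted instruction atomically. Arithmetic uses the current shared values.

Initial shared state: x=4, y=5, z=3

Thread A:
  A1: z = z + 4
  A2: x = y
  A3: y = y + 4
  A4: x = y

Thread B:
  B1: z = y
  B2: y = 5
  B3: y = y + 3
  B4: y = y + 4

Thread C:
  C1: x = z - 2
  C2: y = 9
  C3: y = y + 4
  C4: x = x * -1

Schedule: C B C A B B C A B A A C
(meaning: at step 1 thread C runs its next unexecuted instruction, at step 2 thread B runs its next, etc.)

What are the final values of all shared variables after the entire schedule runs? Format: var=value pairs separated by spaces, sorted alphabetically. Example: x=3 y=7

Answer: x=-20 y=20 z=9

Derivation:
Step 1: thread C executes C1 (x = z - 2). Shared: x=1 y=5 z=3. PCs: A@0 B@0 C@1
Step 2: thread B executes B1 (z = y). Shared: x=1 y=5 z=5. PCs: A@0 B@1 C@1
Step 3: thread C executes C2 (y = 9). Shared: x=1 y=9 z=5. PCs: A@0 B@1 C@2
Step 4: thread A executes A1 (z = z + 4). Shared: x=1 y=9 z=9. PCs: A@1 B@1 C@2
Step 5: thread B executes B2 (y = 5). Shared: x=1 y=5 z=9. PCs: A@1 B@2 C@2
Step 6: thread B executes B3 (y = y + 3). Shared: x=1 y=8 z=9. PCs: A@1 B@3 C@2
Step 7: thread C executes C3 (y = y + 4). Shared: x=1 y=12 z=9. PCs: A@1 B@3 C@3
Step 8: thread A executes A2 (x = y). Shared: x=12 y=12 z=9. PCs: A@2 B@3 C@3
Step 9: thread B executes B4 (y = y + 4). Shared: x=12 y=16 z=9. PCs: A@2 B@4 C@3
Step 10: thread A executes A3 (y = y + 4). Shared: x=12 y=20 z=9. PCs: A@3 B@4 C@3
Step 11: thread A executes A4 (x = y). Shared: x=20 y=20 z=9. PCs: A@4 B@4 C@3
Step 12: thread C executes C4 (x = x * -1). Shared: x=-20 y=20 z=9. PCs: A@4 B@4 C@4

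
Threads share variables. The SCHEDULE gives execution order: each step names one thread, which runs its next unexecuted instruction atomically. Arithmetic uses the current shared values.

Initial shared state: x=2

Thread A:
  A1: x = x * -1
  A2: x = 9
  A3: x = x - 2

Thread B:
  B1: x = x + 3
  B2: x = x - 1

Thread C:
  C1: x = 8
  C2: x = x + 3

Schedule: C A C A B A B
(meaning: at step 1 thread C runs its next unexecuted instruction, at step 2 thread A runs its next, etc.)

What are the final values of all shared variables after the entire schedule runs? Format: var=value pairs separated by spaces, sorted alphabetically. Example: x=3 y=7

Answer: x=9

Derivation:
Step 1: thread C executes C1 (x = 8). Shared: x=8. PCs: A@0 B@0 C@1
Step 2: thread A executes A1 (x = x * -1). Shared: x=-8. PCs: A@1 B@0 C@1
Step 3: thread C executes C2 (x = x + 3). Shared: x=-5. PCs: A@1 B@0 C@2
Step 4: thread A executes A2 (x = 9). Shared: x=9. PCs: A@2 B@0 C@2
Step 5: thread B executes B1 (x = x + 3). Shared: x=12. PCs: A@2 B@1 C@2
Step 6: thread A executes A3 (x = x - 2). Shared: x=10. PCs: A@3 B@1 C@2
Step 7: thread B executes B2 (x = x - 1). Shared: x=9. PCs: A@3 B@2 C@2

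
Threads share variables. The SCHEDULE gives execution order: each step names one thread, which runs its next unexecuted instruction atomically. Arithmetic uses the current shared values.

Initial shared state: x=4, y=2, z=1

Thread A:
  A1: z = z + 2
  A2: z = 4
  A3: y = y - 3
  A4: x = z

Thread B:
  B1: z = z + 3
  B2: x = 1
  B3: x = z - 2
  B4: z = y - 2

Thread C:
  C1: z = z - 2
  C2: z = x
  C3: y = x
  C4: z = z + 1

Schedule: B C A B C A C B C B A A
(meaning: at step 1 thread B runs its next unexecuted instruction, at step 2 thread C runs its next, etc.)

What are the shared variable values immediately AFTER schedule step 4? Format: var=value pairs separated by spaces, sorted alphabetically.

Step 1: thread B executes B1 (z = z + 3). Shared: x=4 y=2 z=4. PCs: A@0 B@1 C@0
Step 2: thread C executes C1 (z = z - 2). Shared: x=4 y=2 z=2. PCs: A@0 B@1 C@1
Step 3: thread A executes A1 (z = z + 2). Shared: x=4 y=2 z=4. PCs: A@1 B@1 C@1
Step 4: thread B executes B2 (x = 1). Shared: x=1 y=2 z=4. PCs: A@1 B@2 C@1

Answer: x=1 y=2 z=4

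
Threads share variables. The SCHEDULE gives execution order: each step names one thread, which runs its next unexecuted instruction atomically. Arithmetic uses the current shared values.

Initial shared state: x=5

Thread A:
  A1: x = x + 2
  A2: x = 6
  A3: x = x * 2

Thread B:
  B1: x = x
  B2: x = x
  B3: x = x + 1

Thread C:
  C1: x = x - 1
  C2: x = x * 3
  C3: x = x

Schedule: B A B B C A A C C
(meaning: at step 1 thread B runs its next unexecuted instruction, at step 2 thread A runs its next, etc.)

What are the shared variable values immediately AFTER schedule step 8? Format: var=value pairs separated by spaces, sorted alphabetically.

Answer: x=36

Derivation:
Step 1: thread B executes B1 (x = x). Shared: x=5. PCs: A@0 B@1 C@0
Step 2: thread A executes A1 (x = x + 2). Shared: x=7. PCs: A@1 B@1 C@0
Step 3: thread B executes B2 (x = x). Shared: x=7. PCs: A@1 B@2 C@0
Step 4: thread B executes B3 (x = x + 1). Shared: x=8. PCs: A@1 B@3 C@0
Step 5: thread C executes C1 (x = x - 1). Shared: x=7. PCs: A@1 B@3 C@1
Step 6: thread A executes A2 (x = 6). Shared: x=6. PCs: A@2 B@3 C@1
Step 7: thread A executes A3 (x = x * 2). Shared: x=12. PCs: A@3 B@3 C@1
Step 8: thread C executes C2 (x = x * 3). Shared: x=36. PCs: A@3 B@3 C@2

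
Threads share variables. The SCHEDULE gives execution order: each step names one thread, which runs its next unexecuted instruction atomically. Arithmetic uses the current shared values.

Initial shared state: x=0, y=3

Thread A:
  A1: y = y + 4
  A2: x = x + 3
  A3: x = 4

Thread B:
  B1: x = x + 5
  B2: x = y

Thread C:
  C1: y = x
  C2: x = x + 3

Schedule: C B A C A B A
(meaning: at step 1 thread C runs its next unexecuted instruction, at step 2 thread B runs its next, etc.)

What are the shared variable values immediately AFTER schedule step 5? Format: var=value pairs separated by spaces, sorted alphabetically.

Step 1: thread C executes C1 (y = x). Shared: x=0 y=0. PCs: A@0 B@0 C@1
Step 2: thread B executes B1 (x = x + 5). Shared: x=5 y=0. PCs: A@0 B@1 C@1
Step 3: thread A executes A1 (y = y + 4). Shared: x=5 y=4. PCs: A@1 B@1 C@1
Step 4: thread C executes C2 (x = x + 3). Shared: x=8 y=4. PCs: A@1 B@1 C@2
Step 5: thread A executes A2 (x = x + 3). Shared: x=11 y=4. PCs: A@2 B@1 C@2

Answer: x=11 y=4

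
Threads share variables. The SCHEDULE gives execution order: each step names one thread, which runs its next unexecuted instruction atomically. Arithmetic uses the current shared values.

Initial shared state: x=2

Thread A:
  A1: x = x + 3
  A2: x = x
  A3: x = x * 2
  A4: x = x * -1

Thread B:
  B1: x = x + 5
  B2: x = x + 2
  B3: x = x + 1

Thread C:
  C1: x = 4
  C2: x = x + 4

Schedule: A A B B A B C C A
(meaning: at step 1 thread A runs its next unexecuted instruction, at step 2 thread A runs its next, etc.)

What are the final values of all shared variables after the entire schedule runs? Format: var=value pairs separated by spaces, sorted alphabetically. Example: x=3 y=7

Answer: x=-8

Derivation:
Step 1: thread A executes A1 (x = x + 3). Shared: x=5. PCs: A@1 B@0 C@0
Step 2: thread A executes A2 (x = x). Shared: x=5. PCs: A@2 B@0 C@0
Step 3: thread B executes B1 (x = x + 5). Shared: x=10. PCs: A@2 B@1 C@0
Step 4: thread B executes B2 (x = x + 2). Shared: x=12. PCs: A@2 B@2 C@0
Step 5: thread A executes A3 (x = x * 2). Shared: x=24. PCs: A@3 B@2 C@0
Step 6: thread B executes B3 (x = x + 1). Shared: x=25. PCs: A@3 B@3 C@0
Step 7: thread C executes C1 (x = 4). Shared: x=4. PCs: A@3 B@3 C@1
Step 8: thread C executes C2 (x = x + 4). Shared: x=8. PCs: A@3 B@3 C@2
Step 9: thread A executes A4 (x = x * -1). Shared: x=-8. PCs: A@4 B@3 C@2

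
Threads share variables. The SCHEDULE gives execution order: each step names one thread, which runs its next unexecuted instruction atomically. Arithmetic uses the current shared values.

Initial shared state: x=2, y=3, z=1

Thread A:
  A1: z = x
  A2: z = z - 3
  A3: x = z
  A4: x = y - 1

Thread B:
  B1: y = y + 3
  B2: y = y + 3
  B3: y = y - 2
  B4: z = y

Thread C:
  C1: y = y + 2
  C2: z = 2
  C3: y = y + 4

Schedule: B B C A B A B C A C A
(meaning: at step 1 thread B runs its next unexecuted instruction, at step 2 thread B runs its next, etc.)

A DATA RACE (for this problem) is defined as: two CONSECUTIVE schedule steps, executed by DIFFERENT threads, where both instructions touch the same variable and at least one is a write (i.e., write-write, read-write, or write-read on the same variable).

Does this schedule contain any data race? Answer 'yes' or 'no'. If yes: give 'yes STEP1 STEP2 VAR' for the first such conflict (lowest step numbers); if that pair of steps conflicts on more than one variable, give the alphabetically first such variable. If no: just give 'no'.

Steps 1,2: same thread (B). No race.
Steps 2,3: B(y = y + 3) vs C(y = y + 2). RACE on y (W-W).
Steps 3,4: C(r=y,w=y) vs A(r=x,w=z). No conflict.
Steps 4,5: A(r=x,w=z) vs B(r=y,w=y). No conflict.
Steps 5,6: B(r=y,w=y) vs A(r=z,w=z). No conflict.
Steps 6,7: A(z = z - 3) vs B(z = y). RACE on z (W-W).
Steps 7,8: B(z = y) vs C(z = 2). RACE on z (W-W).
Steps 8,9: C(z = 2) vs A(x = z). RACE on z (W-R).
Steps 9,10: A(r=z,w=x) vs C(r=y,w=y). No conflict.
Steps 10,11: C(y = y + 4) vs A(x = y - 1). RACE on y (W-R).
First conflict at steps 2,3.

Answer: yes 2 3 y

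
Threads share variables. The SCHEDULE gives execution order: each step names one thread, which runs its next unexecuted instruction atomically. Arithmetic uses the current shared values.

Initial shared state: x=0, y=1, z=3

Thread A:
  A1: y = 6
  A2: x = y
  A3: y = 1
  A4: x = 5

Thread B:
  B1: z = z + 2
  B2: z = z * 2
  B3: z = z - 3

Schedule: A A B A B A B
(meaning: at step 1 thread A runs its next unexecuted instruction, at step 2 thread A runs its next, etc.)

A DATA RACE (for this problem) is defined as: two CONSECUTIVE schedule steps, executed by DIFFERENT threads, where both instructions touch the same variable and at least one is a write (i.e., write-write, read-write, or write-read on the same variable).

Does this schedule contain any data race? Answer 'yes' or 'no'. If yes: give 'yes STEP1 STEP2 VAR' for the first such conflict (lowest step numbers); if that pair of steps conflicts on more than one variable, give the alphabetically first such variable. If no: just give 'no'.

Answer: no

Derivation:
Steps 1,2: same thread (A). No race.
Steps 2,3: A(r=y,w=x) vs B(r=z,w=z). No conflict.
Steps 3,4: B(r=z,w=z) vs A(r=-,w=y). No conflict.
Steps 4,5: A(r=-,w=y) vs B(r=z,w=z). No conflict.
Steps 5,6: B(r=z,w=z) vs A(r=-,w=x). No conflict.
Steps 6,7: A(r=-,w=x) vs B(r=z,w=z). No conflict.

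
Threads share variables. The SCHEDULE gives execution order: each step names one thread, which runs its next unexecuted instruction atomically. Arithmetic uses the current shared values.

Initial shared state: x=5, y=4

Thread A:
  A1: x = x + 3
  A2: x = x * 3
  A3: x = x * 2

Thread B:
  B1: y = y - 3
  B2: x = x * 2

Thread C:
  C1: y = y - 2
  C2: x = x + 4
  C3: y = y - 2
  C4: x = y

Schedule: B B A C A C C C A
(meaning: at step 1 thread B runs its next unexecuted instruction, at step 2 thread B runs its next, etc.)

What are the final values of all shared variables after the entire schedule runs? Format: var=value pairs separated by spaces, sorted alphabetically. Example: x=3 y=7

Answer: x=-6 y=-3

Derivation:
Step 1: thread B executes B1 (y = y - 3). Shared: x=5 y=1. PCs: A@0 B@1 C@0
Step 2: thread B executes B2 (x = x * 2). Shared: x=10 y=1. PCs: A@0 B@2 C@0
Step 3: thread A executes A1 (x = x + 3). Shared: x=13 y=1. PCs: A@1 B@2 C@0
Step 4: thread C executes C1 (y = y - 2). Shared: x=13 y=-1. PCs: A@1 B@2 C@1
Step 5: thread A executes A2 (x = x * 3). Shared: x=39 y=-1. PCs: A@2 B@2 C@1
Step 6: thread C executes C2 (x = x + 4). Shared: x=43 y=-1. PCs: A@2 B@2 C@2
Step 7: thread C executes C3 (y = y - 2). Shared: x=43 y=-3. PCs: A@2 B@2 C@3
Step 8: thread C executes C4 (x = y). Shared: x=-3 y=-3. PCs: A@2 B@2 C@4
Step 9: thread A executes A3 (x = x * 2). Shared: x=-6 y=-3. PCs: A@3 B@2 C@4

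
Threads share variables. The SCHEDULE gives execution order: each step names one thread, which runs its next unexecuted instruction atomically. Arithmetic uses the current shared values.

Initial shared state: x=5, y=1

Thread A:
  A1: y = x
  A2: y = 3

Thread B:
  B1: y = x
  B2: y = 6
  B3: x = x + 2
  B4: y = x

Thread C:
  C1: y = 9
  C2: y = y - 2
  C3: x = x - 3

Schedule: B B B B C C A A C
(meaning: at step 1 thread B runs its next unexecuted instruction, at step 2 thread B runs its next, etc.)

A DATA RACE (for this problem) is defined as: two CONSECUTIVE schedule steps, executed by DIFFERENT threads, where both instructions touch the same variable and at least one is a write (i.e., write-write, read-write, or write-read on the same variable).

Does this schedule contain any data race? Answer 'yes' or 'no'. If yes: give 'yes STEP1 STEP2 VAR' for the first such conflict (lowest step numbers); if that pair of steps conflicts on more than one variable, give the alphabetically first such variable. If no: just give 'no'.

Steps 1,2: same thread (B). No race.
Steps 2,3: same thread (B). No race.
Steps 3,4: same thread (B). No race.
Steps 4,5: B(y = x) vs C(y = 9). RACE on y (W-W).
Steps 5,6: same thread (C). No race.
Steps 6,7: C(y = y - 2) vs A(y = x). RACE on y (W-W).
Steps 7,8: same thread (A). No race.
Steps 8,9: A(r=-,w=y) vs C(r=x,w=x). No conflict.
First conflict at steps 4,5.

Answer: yes 4 5 y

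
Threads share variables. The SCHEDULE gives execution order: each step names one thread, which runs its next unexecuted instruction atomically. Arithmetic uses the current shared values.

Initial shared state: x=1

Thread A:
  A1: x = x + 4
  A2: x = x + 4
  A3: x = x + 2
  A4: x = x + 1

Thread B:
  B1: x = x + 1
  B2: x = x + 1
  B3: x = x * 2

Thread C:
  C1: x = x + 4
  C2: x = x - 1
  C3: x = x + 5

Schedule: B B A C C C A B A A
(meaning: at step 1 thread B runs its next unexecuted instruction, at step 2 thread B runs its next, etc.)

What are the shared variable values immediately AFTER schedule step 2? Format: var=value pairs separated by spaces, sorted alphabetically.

Answer: x=3

Derivation:
Step 1: thread B executes B1 (x = x + 1). Shared: x=2. PCs: A@0 B@1 C@0
Step 2: thread B executes B2 (x = x + 1). Shared: x=3. PCs: A@0 B@2 C@0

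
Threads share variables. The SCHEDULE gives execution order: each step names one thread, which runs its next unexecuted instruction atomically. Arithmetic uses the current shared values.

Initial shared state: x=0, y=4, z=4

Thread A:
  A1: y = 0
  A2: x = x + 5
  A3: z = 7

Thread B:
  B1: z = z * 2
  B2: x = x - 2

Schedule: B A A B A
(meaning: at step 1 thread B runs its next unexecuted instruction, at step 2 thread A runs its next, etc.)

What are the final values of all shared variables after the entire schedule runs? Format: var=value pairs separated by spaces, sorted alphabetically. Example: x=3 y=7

Answer: x=3 y=0 z=7

Derivation:
Step 1: thread B executes B1 (z = z * 2). Shared: x=0 y=4 z=8. PCs: A@0 B@1
Step 2: thread A executes A1 (y = 0). Shared: x=0 y=0 z=8. PCs: A@1 B@1
Step 3: thread A executes A2 (x = x + 5). Shared: x=5 y=0 z=8. PCs: A@2 B@1
Step 4: thread B executes B2 (x = x - 2). Shared: x=3 y=0 z=8. PCs: A@2 B@2
Step 5: thread A executes A3 (z = 7). Shared: x=3 y=0 z=7. PCs: A@3 B@2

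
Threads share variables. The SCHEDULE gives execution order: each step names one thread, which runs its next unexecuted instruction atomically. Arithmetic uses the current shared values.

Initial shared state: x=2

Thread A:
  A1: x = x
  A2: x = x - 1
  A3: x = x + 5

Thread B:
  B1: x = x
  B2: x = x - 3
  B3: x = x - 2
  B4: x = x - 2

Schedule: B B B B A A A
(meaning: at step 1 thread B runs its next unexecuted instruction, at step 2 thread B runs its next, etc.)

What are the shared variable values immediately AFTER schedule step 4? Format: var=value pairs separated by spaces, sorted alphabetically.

Answer: x=-5

Derivation:
Step 1: thread B executes B1 (x = x). Shared: x=2. PCs: A@0 B@1
Step 2: thread B executes B2 (x = x - 3). Shared: x=-1. PCs: A@0 B@2
Step 3: thread B executes B3 (x = x - 2). Shared: x=-3. PCs: A@0 B@3
Step 4: thread B executes B4 (x = x - 2). Shared: x=-5. PCs: A@0 B@4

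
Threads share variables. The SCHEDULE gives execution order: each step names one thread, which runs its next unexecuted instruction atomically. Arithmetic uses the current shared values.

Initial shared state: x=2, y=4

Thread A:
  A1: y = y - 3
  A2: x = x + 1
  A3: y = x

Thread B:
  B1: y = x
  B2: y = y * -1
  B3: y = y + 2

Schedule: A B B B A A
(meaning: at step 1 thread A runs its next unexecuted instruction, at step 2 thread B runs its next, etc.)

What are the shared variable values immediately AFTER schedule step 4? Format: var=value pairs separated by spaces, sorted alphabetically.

Step 1: thread A executes A1 (y = y - 3). Shared: x=2 y=1. PCs: A@1 B@0
Step 2: thread B executes B1 (y = x). Shared: x=2 y=2. PCs: A@1 B@1
Step 3: thread B executes B2 (y = y * -1). Shared: x=2 y=-2. PCs: A@1 B@2
Step 4: thread B executes B3 (y = y + 2). Shared: x=2 y=0. PCs: A@1 B@3

Answer: x=2 y=0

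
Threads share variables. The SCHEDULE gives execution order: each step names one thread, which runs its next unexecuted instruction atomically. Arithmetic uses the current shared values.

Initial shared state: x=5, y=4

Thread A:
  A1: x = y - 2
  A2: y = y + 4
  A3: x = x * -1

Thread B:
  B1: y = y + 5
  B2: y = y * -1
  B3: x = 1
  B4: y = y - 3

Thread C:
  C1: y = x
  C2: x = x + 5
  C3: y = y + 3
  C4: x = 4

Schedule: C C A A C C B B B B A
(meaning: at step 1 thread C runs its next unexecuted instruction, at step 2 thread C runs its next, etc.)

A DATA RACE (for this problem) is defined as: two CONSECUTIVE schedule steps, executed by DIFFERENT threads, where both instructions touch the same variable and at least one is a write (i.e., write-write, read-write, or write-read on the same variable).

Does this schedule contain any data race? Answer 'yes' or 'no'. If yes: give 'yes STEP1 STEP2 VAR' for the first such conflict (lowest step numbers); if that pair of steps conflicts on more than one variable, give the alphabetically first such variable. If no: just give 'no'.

Answer: yes 2 3 x

Derivation:
Steps 1,2: same thread (C). No race.
Steps 2,3: C(x = x + 5) vs A(x = y - 2). RACE on x (W-W).
Steps 3,4: same thread (A). No race.
Steps 4,5: A(y = y + 4) vs C(y = y + 3). RACE on y (W-W).
Steps 5,6: same thread (C). No race.
Steps 6,7: C(r=-,w=x) vs B(r=y,w=y). No conflict.
Steps 7,8: same thread (B). No race.
Steps 8,9: same thread (B). No race.
Steps 9,10: same thread (B). No race.
Steps 10,11: B(r=y,w=y) vs A(r=x,w=x). No conflict.
First conflict at steps 2,3.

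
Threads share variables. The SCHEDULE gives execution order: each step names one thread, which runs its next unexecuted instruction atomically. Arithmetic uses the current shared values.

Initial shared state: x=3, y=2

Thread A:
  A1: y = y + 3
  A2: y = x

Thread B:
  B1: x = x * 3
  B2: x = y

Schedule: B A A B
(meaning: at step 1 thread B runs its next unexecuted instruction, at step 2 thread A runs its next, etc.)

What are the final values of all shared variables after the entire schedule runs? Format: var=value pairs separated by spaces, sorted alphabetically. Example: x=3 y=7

Answer: x=9 y=9

Derivation:
Step 1: thread B executes B1 (x = x * 3). Shared: x=9 y=2. PCs: A@0 B@1
Step 2: thread A executes A1 (y = y + 3). Shared: x=9 y=5. PCs: A@1 B@1
Step 3: thread A executes A2 (y = x). Shared: x=9 y=9. PCs: A@2 B@1
Step 4: thread B executes B2 (x = y). Shared: x=9 y=9. PCs: A@2 B@2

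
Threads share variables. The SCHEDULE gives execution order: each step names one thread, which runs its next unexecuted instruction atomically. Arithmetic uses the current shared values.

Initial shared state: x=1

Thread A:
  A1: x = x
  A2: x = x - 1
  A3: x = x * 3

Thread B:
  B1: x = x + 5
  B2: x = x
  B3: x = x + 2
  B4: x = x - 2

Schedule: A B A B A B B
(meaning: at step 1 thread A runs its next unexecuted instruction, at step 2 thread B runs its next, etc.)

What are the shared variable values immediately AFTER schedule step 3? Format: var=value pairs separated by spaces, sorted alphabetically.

Answer: x=5

Derivation:
Step 1: thread A executes A1 (x = x). Shared: x=1. PCs: A@1 B@0
Step 2: thread B executes B1 (x = x + 5). Shared: x=6. PCs: A@1 B@1
Step 3: thread A executes A2 (x = x - 1). Shared: x=5. PCs: A@2 B@1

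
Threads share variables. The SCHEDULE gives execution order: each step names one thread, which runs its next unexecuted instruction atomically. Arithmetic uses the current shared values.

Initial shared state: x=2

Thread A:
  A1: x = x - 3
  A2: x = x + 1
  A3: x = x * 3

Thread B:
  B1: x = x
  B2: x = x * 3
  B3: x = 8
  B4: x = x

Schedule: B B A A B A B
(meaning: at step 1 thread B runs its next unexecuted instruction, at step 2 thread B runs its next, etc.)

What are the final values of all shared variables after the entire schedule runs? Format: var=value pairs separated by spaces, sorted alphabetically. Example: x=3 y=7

Step 1: thread B executes B1 (x = x). Shared: x=2. PCs: A@0 B@1
Step 2: thread B executes B2 (x = x * 3). Shared: x=6. PCs: A@0 B@2
Step 3: thread A executes A1 (x = x - 3). Shared: x=3. PCs: A@1 B@2
Step 4: thread A executes A2 (x = x + 1). Shared: x=4. PCs: A@2 B@2
Step 5: thread B executes B3 (x = 8). Shared: x=8. PCs: A@2 B@3
Step 6: thread A executes A3 (x = x * 3). Shared: x=24. PCs: A@3 B@3
Step 7: thread B executes B4 (x = x). Shared: x=24. PCs: A@3 B@4

Answer: x=24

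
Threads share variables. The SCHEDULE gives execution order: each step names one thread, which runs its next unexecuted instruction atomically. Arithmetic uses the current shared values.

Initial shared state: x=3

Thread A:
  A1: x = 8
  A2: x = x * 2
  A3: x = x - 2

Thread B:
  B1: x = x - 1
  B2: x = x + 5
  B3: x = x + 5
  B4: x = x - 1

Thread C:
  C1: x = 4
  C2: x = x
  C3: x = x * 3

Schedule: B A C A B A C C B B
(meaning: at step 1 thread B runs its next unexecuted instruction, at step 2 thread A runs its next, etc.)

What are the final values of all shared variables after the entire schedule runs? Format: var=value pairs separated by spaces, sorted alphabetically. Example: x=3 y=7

Step 1: thread B executes B1 (x = x - 1). Shared: x=2. PCs: A@0 B@1 C@0
Step 2: thread A executes A1 (x = 8). Shared: x=8. PCs: A@1 B@1 C@0
Step 3: thread C executes C1 (x = 4). Shared: x=4. PCs: A@1 B@1 C@1
Step 4: thread A executes A2 (x = x * 2). Shared: x=8. PCs: A@2 B@1 C@1
Step 5: thread B executes B2 (x = x + 5). Shared: x=13. PCs: A@2 B@2 C@1
Step 6: thread A executes A3 (x = x - 2). Shared: x=11. PCs: A@3 B@2 C@1
Step 7: thread C executes C2 (x = x). Shared: x=11. PCs: A@3 B@2 C@2
Step 8: thread C executes C3 (x = x * 3). Shared: x=33. PCs: A@3 B@2 C@3
Step 9: thread B executes B3 (x = x + 5). Shared: x=38. PCs: A@3 B@3 C@3
Step 10: thread B executes B4 (x = x - 1). Shared: x=37. PCs: A@3 B@4 C@3

Answer: x=37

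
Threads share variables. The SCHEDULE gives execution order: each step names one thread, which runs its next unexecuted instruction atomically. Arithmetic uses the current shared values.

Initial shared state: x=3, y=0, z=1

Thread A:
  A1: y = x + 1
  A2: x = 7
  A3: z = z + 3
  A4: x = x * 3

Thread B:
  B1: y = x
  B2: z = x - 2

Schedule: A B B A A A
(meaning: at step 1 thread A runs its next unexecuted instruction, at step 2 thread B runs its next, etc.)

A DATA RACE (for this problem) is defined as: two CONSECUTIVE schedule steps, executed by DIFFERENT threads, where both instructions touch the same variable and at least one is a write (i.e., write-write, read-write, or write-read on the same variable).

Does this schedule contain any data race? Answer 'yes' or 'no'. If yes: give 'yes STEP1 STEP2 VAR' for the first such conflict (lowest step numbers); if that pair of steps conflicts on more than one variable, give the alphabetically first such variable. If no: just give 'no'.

Steps 1,2: A(y = x + 1) vs B(y = x). RACE on y (W-W).
Steps 2,3: same thread (B). No race.
Steps 3,4: B(z = x - 2) vs A(x = 7). RACE on x (R-W).
Steps 4,5: same thread (A). No race.
Steps 5,6: same thread (A). No race.
First conflict at steps 1,2.

Answer: yes 1 2 y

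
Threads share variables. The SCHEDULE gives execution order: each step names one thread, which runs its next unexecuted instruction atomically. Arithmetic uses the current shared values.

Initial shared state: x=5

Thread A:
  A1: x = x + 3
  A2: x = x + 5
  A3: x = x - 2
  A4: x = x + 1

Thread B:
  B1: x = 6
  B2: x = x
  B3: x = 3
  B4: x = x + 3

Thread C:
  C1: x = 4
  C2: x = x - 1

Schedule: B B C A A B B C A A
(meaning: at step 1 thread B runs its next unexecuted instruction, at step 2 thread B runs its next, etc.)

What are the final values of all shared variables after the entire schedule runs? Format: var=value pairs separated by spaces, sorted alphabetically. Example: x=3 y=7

Answer: x=4

Derivation:
Step 1: thread B executes B1 (x = 6). Shared: x=6. PCs: A@0 B@1 C@0
Step 2: thread B executes B2 (x = x). Shared: x=6. PCs: A@0 B@2 C@0
Step 3: thread C executes C1 (x = 4). Shared: x=4. PCs: A@0 B@2 C@1
Step 4: thread A executes A1 (x = x + 3). Shared: x=7. PCs: A@1 B@2 C@1
Step 5: thread A executes A2 (x = x + 5). Shared: x=12. PCs: A@2 B@2 C@1
Step 6: thread B executes B3 (x = 3). Shared: x=3. PCs: A@2 B@3 C@1
Step 7: thread B executes B4 (x = x + 3). Shared: x=6. PCs: A@2 B@4 C@1
Step 8: thread C executes C2 (x = x - 1). Shared: x=5. PCs: A@2 B@4 C@2
Step 9: thread A executes A3 (x = x - 2). Shared: x=3. PCs: A@3 B@4 C@2
Step 10: thread A executes A4 (x = x + 1). Shared: x=4. PCs: A@4 B@4 C@2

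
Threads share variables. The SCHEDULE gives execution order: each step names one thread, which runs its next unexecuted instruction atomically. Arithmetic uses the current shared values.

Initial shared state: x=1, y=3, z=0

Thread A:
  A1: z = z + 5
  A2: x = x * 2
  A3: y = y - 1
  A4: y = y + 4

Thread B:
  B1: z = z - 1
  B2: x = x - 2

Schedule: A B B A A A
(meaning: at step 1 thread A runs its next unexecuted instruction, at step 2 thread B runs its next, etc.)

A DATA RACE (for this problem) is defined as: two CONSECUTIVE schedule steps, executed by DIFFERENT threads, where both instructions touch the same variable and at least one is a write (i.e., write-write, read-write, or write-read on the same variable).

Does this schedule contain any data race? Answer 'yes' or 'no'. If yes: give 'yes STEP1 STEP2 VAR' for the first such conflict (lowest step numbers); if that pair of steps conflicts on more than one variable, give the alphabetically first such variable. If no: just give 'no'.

Answer: yes 1 2 z

Derivation:
Steps 1,2: A(z = z + 5) vs B(z = z - 1). RACE on z (W-W).
Steps 2,3: same thread (B). No race.
Steps 3,4: B(x = x - 2) vs A(x = x * 2). RACE on x (W-W).
Steps 4,5: same thread (A). No race.
Steps 5,6: same thread (A). No race.
First conflict at steps 1,2.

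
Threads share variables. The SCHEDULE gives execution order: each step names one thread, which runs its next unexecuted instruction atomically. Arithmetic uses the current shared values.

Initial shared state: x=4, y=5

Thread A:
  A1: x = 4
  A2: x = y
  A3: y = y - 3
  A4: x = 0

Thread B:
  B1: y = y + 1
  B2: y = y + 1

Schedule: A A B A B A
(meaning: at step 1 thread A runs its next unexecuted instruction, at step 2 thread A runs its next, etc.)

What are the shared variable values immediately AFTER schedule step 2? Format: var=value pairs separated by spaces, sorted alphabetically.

Step 1: thread A executes A1 (x = 4). Shared: x=4 y=5. PCs: A@1 B@0
Step 2: thread A executes A2 (x = y). Shared: x=5 y=5. PCs: A@2 B@0

Answer: x=5 y=5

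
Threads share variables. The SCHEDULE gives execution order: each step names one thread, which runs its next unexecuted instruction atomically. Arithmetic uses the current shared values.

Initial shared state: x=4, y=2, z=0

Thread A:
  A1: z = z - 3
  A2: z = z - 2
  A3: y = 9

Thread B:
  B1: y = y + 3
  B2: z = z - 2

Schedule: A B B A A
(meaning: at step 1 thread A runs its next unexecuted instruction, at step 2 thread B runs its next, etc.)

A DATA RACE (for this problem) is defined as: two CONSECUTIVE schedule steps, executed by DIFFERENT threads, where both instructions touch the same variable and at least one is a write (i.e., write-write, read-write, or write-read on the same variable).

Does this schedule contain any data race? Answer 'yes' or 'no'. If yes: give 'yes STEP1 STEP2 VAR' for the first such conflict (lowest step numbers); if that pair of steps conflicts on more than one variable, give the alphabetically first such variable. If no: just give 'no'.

Answer: yes 3 4 z

Derivation:
Steps 1,2: A(r=z,w=z) vs B(r=y,w=y). No conflict.
Steps 2,3: same thread (B). No race.
Steps 3,4: B(z = z - 2) vs A(z = z - 2). RACE on z (W-W).
Steps 4,5: same thread (A). No race.
First conflict at steps 3,4.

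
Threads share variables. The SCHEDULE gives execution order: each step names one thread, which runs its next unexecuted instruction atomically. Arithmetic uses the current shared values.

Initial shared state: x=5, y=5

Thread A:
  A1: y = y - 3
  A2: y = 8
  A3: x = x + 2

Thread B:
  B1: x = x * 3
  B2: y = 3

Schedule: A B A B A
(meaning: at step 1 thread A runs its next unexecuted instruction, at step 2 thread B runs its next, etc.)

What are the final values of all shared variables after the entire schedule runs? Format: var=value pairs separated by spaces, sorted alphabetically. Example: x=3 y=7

Answer: x=17 y=3

Derivation:
Step 1: thread A executes A1 (y = y - 3). Shared: x=5 y=2. PCs: A@1 B@0
Step 2: thread B executes B1 (x = x * 3). Shared: x=15 y=2. PCs: A@1 B@1
Step 3: thread A executes A2 (y = 8). Shared: x=15 y=8. PCs: A@2 B@1
Step 4: thread B executes B2 (y = 3). Shared: x=15 y=3. PCs: A@2 B@2
Step 5: thread A executes A3 (x = x + 2). Shared: x=17 y=3. PCs: A@3 B@2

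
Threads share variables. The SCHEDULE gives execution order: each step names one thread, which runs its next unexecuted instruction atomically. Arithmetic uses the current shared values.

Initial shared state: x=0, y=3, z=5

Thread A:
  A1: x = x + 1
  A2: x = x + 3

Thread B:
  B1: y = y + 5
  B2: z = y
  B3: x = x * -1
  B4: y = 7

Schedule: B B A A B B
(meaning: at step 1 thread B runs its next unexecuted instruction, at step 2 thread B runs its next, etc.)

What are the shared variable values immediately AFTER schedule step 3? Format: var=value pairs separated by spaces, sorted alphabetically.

Answer: x=1 y=8 z=8

Derivation:
Step 1: thread B executes B1 (y = y + 5). Shared: x=0 y=8 z=5. PCs: A@0 B@1
Step 2: thread B executes B2 (z = y). Shared: x=0 y=8 z=8. PCs: A@0 B@2
Step 3: thread A executes A1 (x = x + 1). Shared: x=1 y=8 z=8. PCs: A@1 B@2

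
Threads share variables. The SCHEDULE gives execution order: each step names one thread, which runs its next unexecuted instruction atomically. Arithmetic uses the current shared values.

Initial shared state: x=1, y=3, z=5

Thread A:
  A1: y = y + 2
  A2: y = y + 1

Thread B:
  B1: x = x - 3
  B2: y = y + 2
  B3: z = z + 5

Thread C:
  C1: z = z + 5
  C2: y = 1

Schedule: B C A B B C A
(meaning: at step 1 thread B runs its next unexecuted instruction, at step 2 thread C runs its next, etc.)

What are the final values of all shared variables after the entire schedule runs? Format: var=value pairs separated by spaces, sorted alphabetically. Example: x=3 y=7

Answer: x=-2 y=2 z=15

Derivation:
Step 1: thread B executes B1 (x = x - 3). Shared: x=-2 y=3 z=5. PCs: A@0 B@1 C@0
Step 2: thread C executes C1 (z = z + 5). Shared: x=-2 y=3 z=10. PCs: A@0 B@1 C@1
Step 3: thread A executes A1 (y = y + 2). Shared: x=-2 y=5 z=10. PCs: A@1 B@1 C@1
Step 4: thread B executes B2 (y = y + 2). Shared: x=-2 y=7 z=10. PCs: A@1 B@2 C@1
Step 5: thread B executes B3 (z = z + 5). Shared: x=-2 y=7 z=15. PCs: A@1 B@3 C@1
Step 6: thread C executes C2 (y = 1). Shared: x=-2 y=1 z=15. PCs: A@1 B@3 C@2
Step 7: thread A executes A2 (y = y + 1). Shared: x=-2 y=2 z=15. PCs: A@2 B@3 C@2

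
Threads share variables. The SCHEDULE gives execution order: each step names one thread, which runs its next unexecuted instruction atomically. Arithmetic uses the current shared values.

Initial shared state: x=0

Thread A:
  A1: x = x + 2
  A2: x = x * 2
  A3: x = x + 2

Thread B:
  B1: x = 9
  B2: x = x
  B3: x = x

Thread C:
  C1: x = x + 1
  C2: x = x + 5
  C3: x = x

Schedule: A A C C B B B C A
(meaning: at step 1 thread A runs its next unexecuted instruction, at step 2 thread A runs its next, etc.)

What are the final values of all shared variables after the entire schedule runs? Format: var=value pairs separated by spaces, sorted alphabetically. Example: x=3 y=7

Step 1: thread A executes A1 (x = x + 2). Shared: x=2. PCs: A@1 B@0 C@0
Step 2: thread A executes A2 (x = x * 2). Shared: x=4. PCs: A@2 B@0 C@0
Step 3: thread C executes C1 (x = x + 1). Shared: x=5. PCs: A@2 B@0 C@1
Step 4: thread C executes C2 (x = x + 5). Shared: x=10. PCs: A@2 B@0 C@2
Step 5: thread B executes B1 (x = 9). Shared: x=9. PCs: A@2 B@1 C@2
Step 6: thread B executes B2 (x = x). Shared: x=9. PCs: A@2 B@2 C@2
Step 7: thread B executes B3 (x = x). Shared: x=9. PCs: A@2 B@3 C@2
Step 8: thread C executes C3 (x = x). Shared: x=9. PCs: A@2 B@3 C@3
Step 9: thread A executes A3 (x = x + 2). Shared: x=11. PCs: A@3 B@3 C@3

Answer: x=11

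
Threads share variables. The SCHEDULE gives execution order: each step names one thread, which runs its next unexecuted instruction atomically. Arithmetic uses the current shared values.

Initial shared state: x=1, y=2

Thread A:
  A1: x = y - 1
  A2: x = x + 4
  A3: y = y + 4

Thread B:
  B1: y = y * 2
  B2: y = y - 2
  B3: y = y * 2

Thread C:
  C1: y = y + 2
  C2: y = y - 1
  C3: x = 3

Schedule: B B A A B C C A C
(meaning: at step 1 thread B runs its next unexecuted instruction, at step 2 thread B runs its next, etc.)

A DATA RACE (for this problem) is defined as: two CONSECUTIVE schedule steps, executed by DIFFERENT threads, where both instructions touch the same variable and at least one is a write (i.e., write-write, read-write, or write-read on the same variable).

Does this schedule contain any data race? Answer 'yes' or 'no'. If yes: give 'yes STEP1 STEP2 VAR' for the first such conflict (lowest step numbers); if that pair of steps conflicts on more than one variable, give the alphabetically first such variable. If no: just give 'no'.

Steps 1,2: same thread (B). No race.
Steps 2,3: B(y = y - 2) vs A(x = y - 1). RACE on y (W-R).
Steps 3,4: same thread (A). No race.
Steps 4,5: A(r=x,w=x) vs B(r=y,w=y). No conflict.
Steps 5,6: B(y = y * 2) vs C(y = y + 2). RACE on y (W-W).
Steps 6,7: same thread (C). No race.
Steps 7,8: C(y = y - 1) vs A(y = y + 4). RACE on y (W-W).
Steps 8,9: A(r=y,w=y) vs C(r=-,w=x). No conflict.
First conflict at steps 2,3.

Answer: yes 2 3 y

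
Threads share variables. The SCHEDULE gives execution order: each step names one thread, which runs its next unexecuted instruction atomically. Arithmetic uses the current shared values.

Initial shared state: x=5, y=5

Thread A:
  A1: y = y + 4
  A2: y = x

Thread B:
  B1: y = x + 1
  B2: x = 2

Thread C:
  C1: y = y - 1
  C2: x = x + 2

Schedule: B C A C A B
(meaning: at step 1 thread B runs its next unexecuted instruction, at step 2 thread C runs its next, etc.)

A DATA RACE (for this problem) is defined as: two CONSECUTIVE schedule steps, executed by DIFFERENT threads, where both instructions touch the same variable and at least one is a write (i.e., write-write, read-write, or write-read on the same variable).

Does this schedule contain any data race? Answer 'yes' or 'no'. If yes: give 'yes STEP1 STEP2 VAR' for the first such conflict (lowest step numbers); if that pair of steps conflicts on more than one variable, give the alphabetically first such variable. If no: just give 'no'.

Steps 1,2: B(y = x + 1) vs C(y = y - 1). RACE on y (W-W).
Steps 2,3: C(y = y - 1) vs A(y = y + 4). RACE on y (W-W).
Steps 3,4: A(r=y,w=y) vs C(r=x,w=x). No conflict.
Steps 4,5: C(x = x + 2) vs A(y = x). RACE on x (W-R).
Steps 5,6: A(y = x) vs B(x = 2). RACE on x (R-W).
First conflict at steps 1,2.

Answer: yes 1 2 y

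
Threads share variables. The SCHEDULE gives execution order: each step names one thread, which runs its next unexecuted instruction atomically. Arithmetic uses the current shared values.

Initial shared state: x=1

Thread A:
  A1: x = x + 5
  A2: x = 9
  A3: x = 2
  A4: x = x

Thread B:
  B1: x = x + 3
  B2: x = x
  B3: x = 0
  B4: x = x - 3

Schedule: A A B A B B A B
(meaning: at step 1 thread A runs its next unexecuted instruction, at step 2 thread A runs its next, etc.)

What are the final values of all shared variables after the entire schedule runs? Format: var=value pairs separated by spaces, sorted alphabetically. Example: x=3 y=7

Step 1: thread A executes A1 (x = x + 5). Shared: x=6. PCs: A@1 B@0
Step 2: thread A executes A2 (x = 9). Shared: x=9. PCs: A@2 B@0
Step 3: thread B executes B1 (x = x + 3). Shared: x=12. PCs: A@2 B@1
Step 4: thread A executes A3 (x = 2). Shared: x=2. PCs: A@3 B@1
Step 5: thread B executes B2 (x = x). Shared: x=2. PCs: A@3 B@2
Step 6: thread B executes B3 (x = 0). Shared: x=0. PCs: A@3 B@3
Step 7: thread A executes A4 (x = x). Shared: x=0. PCs: A@4 B@3
Step 8: thread B executes B4 (x = x - 3). Shared: x=-3. PCs: A@4 B@4

Answer: x=-3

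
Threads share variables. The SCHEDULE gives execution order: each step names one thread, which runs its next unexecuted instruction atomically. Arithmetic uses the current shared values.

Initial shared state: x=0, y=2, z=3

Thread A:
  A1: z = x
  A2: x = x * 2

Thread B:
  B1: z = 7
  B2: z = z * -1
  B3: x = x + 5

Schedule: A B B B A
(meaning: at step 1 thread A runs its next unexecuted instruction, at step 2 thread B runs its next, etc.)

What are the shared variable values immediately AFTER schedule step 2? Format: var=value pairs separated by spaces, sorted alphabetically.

Step 1: thread A executes A1 (z = x). Shared: x=0 y=2 z=0. PCs: A@1 B@0
Step 2: thread B executes B1 (z = 7). Shared: x=0 y=2 z=7. PCs: A@1 B@1

Answer: x=0 y=2 z=7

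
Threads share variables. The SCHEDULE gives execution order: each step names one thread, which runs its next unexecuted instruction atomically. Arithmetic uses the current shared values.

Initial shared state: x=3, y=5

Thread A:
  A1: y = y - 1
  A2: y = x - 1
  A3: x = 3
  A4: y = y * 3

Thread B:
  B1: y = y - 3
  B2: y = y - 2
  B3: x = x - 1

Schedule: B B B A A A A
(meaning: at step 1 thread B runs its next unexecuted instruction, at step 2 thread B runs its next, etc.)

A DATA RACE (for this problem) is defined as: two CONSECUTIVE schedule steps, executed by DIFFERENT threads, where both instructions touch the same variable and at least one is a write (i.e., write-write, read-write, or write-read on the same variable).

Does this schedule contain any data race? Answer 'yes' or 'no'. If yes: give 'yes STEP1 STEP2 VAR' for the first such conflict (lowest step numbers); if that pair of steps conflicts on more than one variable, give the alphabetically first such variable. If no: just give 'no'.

Answer: no

Derivation:
Steps 1,2: same thread (B). No race.
Steps 2,3: same thread (B). No race.
Steps 3,4: B(r=x,w=x) vs A(r=y,w=y). No conflict.
Steps 4,5: same thread (A). No race.
Steps 5,6: same thread (A). No race.
Steps 6,7: same thread (A). No race.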